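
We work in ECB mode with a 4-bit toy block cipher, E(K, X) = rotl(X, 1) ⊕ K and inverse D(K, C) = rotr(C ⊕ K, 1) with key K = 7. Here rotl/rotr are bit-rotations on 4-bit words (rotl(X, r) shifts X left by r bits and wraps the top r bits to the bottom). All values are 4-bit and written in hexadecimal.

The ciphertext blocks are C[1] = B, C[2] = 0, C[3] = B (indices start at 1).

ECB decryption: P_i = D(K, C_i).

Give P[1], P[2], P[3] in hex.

P[1] = 6, P[2] = B, P[3] = 6

P[1]: D(K, B) = 6.
P[2]: D(K, 0) = B.
P[3]: D(K, B) = 6.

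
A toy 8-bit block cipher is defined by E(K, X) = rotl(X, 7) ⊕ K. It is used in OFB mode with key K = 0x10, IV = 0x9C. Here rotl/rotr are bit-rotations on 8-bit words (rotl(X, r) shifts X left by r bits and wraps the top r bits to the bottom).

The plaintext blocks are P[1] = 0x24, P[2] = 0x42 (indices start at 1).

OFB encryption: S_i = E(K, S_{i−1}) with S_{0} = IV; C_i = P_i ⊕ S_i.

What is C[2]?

C[2] = 0x7D

C[1]: S = E(K, 0x9C) = 0x5E; 0x24 ⊕ 0x5E = 0x7A.
C[2]: S = E(K, 0x5E) = 0x3F; 0x42 ⊕ 0x3F = 0x7D.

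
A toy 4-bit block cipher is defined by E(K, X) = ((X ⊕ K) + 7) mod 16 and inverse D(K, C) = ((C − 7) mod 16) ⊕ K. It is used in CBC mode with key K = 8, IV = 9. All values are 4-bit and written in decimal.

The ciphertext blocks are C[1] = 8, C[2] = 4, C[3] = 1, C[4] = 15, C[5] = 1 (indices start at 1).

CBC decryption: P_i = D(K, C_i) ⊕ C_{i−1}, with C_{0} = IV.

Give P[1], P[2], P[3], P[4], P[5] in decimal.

P[1]: D(K, 8) = 9; 9 ⊕ 9 = 0.
P[2]: D(K, 4) = 5; 5 ⊕ 8 = 13.
P[3]: D(K, 1) = 2; 2 ⊕ 4 = 6.
P[4]: D(K, 15) = 0; 0 ⊕ 1 = 1.
P[5]: D(K, 1) = 2; 2 ⊕ 15 = 13.

P[1] = 0, P[2] = 13, P[3] = 6, P[4] = 1, P[5] = 13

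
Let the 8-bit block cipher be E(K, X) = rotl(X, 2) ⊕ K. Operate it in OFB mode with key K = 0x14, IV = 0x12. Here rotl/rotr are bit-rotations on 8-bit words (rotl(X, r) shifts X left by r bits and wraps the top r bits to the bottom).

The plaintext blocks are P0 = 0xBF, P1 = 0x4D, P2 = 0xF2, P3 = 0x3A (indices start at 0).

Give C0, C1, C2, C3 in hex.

C0 = 0xE3, C1 = 0x28, C2 = 0x73, C3 = 0x28

OFB encryption: S_i = E(K, S_{i−1}) with S_{−1} = IV; C_i = P_i ⊕ S_i.
C0: S = E(K, 0x12) = 0x5C; 0xBF ⊕ 0x5C = 0xE3.
C1: S = E(K, 0x5C) = 0x65; 0x4D ⊕ 0x65 = 0x28.
C2: S = E(K, 0x65) = 0x81; 0xF2 ⊕ 0x81 = 0x73.
C3: S = E(K, 0x81) = 0x12; 0x3A ⊕ 0x12 = 0x28.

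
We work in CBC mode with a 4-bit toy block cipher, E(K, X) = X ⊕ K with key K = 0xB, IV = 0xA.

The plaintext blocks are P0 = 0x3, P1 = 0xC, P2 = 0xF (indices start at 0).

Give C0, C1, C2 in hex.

CBC encryption: C_i = E(K, P_i ⊕ C_{i−1}), with C_{−1} = IV.
C0: P0 ⊕ 0xA = 0x9; E(K, 0x9) = 0x2.
C1: P1 ⊕ 0x2 = 0xE; E(K, 0xE) = 0x5.
C2: P2 ⊕ 0x5 = 0xA; E(K, 0xA) = 0x1.

C0 = 0x2, C1 = 0x5, C2 = 0x1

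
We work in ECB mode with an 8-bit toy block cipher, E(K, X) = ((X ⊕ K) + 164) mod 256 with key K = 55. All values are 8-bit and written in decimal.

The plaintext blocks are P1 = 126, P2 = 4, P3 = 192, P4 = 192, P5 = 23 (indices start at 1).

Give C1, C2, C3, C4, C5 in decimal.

C1 = 237, C2 = 215, C3 = 155, C4 = 155, C5 = 196

ECB encryption: C_i = E(K, P_i).
C1: E(K, 126) = 237.
C2: E(K, 4) = 215.
C3: E(K, 192) = 155.
C4: E(K, 192) = 155.
C5: E(K, 23) = 196.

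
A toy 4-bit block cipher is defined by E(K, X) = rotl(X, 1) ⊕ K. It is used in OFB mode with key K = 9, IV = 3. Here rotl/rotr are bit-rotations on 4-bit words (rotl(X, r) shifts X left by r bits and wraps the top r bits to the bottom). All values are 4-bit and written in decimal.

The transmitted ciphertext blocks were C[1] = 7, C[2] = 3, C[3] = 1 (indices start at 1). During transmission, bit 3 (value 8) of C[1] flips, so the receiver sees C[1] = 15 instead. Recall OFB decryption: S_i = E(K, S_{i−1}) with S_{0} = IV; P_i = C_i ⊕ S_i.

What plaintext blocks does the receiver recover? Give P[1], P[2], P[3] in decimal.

Only C[1] changed, to 15. In OFB, a change in C_i flips the same bit in P_i only; the keystream is unaffected. Decrypting the received ciphertext:
P[1]: S = E(K, 3) = 15; 15 ⊕ 15 = 0.
P[2]: S = E(K, 15) = 6; 3 ⊕ 6 = 5.
P[3]: S = E(K, 6) = 5; 1 ⊕ 5 = 4.
Blocks that differ from the original plaintext: P[1].

P[1] = 0, P[2] = 5, P[3] = 4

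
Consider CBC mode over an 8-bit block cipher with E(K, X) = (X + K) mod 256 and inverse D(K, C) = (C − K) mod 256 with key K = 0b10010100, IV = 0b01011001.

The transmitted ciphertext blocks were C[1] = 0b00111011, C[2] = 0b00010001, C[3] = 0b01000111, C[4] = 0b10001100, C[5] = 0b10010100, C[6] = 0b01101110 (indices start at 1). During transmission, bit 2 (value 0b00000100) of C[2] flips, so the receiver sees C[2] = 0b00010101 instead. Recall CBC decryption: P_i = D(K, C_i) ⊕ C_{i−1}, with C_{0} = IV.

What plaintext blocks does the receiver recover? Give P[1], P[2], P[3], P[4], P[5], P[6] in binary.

Only C[2] changed, to 0b00010101. In CBC, a change in C_i garbles P_i and flips the same bit in P_{i+1}. Decrypting the received ciphertext:
P[1]: D(K, 0b00111011) = 0b10100111; 0b10100111 ⊕ 0b01011001 = 0b11111110.
P[2]: D(K, 0b00010101) = 0b10000001; 0b10000001 ⊕ 0b00111011 = 0b10111010.
P[3]: D(K, 0b01000111) = 0b10110011; 0b10110011 ⊕ 0b00010101 = 0b10100110.
P[4]: D(K, 0b10001100) = 0b11111000; 0b11111000 ⊕ 0b01000111 = 0b10111111.
P[5]: D(K, 0b10010100) = 0b00000000; 0b00000000 ⊕ 0b10001100 = 0b10001100.
P[6]: D(K, 0b01101110) = 0b11011010; 0b11011010 ⊕ 0b10010100 = 0b01001110.
Blocks that differ from the original plaintext: P[2], P[3].

P[1] = 0b11111110, P[2] = 0b10111010, P[3] = 0b10100110, P[4] = 0b10111111, P[5] = 0b10001100, P[6] = 0b01001110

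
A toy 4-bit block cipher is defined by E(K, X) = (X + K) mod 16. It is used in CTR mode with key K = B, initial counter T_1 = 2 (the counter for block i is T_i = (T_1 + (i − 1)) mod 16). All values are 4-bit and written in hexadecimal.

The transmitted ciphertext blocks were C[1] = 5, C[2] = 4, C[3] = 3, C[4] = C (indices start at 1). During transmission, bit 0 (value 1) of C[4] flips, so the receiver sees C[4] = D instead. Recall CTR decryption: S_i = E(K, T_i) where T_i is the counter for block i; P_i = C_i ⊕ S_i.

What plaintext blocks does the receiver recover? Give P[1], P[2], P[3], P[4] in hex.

P[1] = 8, P[2] = A, P[3] = C, P[4] = D

Only C[4] changed, to D. In CTR, a change in C_i flips the same bit in P_i only; the keystream is unaffected. Decrypting the received ciphertext:
P[1]: T = 2, S = E(K, T) = D; 5 ⊕ D = 8.
P[2]: T = 3, S = E(K, T) = E; 4 ⊕ E = A.
P[3]: T = 4, S = E(K, T) = F; 3 ⊕ F = C.
P[4]: T = 5, S = E(K, T) = 0; D ⊕ 0 = D.
Blocks that differ from the original plaintext: P[4].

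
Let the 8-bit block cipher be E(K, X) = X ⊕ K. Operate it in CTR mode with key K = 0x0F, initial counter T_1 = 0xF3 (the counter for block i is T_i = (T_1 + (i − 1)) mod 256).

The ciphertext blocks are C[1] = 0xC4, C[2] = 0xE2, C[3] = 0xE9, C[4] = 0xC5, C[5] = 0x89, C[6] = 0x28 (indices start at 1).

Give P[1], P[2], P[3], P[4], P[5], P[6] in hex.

CTR decryption: S_i = E(K, T_i) where T_i is the counter for block i; P_i = C_i ⊕ S_i.
P[1]: T = 0xF3, S = E(K, T) = 0xFC; 0xC4 ⊕ 0xFC = 0x38.
P[2]: T = 0xF4, S = E(K, T) = 0xFB; 0xE2 ⊕ 0xFB = 0x19.
P[3]: T = 0xF5, S = E(K, T) = 0xFA; 0xE9 ⊕ 0xFA = 0x13.
P[4]: T = 0xF6, S = E(K, T) = 0xF9; 0xC5 ⊕ 0xF9 = 0x3C.
P[5]: T = 0xF7, S = E(K, T) = 0xF8; 0x89 ⊕ 0xF8 = 0x71.
P[6]: T = 0xF8, S = E(K, T) = 0xF7; 0x28 ⊕ 0xF7 = 0xDF.

P[1] = 0x38, P[2] = 0x19, P[3] = 0x13, P[4] = 0x3C, P[5] = 0x71, P[6] = 0xDF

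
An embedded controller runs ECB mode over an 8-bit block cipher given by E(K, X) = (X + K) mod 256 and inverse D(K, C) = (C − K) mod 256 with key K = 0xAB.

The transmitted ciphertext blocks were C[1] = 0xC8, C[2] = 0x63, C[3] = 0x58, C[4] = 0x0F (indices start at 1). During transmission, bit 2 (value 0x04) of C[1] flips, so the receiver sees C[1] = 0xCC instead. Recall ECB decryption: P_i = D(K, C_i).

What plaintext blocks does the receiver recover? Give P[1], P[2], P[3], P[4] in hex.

Only C[1] changed, to 0xCC. In ECB, a change in C_i affects only P_i. Decrypting the received ciphertext:
P[1]: D(K, 0xCC) = 0x21.
P[2]: D(K, 0x63) = 0xB8.
P[3]: D(K, 0x58) = 0xAD.
P[4]: D(K, 0x0F) = 0x64.
Blocks that differ from the original plaintext: P[1].

P[1] = 0x21, P[2] = 0xB8, P[3] = 0xAD, P[4] = 0x64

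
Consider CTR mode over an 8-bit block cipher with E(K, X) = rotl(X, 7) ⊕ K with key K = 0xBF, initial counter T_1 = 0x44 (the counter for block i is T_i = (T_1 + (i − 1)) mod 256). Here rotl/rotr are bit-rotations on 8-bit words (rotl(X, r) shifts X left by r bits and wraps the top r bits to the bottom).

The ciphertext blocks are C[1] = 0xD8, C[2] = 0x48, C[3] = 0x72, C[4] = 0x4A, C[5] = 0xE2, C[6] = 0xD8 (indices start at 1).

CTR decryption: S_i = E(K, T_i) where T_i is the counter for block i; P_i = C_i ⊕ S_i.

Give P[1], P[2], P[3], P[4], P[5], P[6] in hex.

P[1] = 0x45, P[2] = 0x55, P[3] = 0xEE, P[4] = 0x56, P[5] = 0x79, P[6] = 0xC3

P[1]: T = 0x44, S = E(K, T) = 0x9D; 0xD8 ⊕ 0x9D = 0x45.
P[2]: T = 0x45, S = E(K, T) = 0x1D; 0x48 ⊕ 0x1D = 0x55.
P[3]: T = 0x46, S = E(K, T) = 0x9C; 0x72 ⊕ 0x9C = 0xEE.
P[4]: T = 0x47, S = E(K, T) = 0x1C; 0x4A ⊕ 0x1C = 0x56.
P[5]: T = 0x48, S = E(K, T) = 0x9B; 0xE2 ⊕ 0x9B = 0x79.
P[6]: T = 0x49, S = E(K, T) = 0x1B; 0xD8 ⊕ 0x1B = 0xC3.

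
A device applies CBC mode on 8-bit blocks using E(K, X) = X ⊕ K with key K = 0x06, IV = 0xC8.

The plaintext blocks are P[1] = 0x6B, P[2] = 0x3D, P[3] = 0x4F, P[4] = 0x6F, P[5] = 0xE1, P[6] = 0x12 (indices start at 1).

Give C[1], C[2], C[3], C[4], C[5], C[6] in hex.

CBC encryption: C_i = E(K, P_i ⊕ C_{i−1}), with C_{0} = IV.
C[1]: P[1] ⊕ 0xC8 = 0xA3; E(K, 0xA3) = 0xA5.
C[2]: P[2] ⊕ 0xA5 = 0x98; E(K, 0x98) = 0x9E.
C[3]: P[3] ⊕ 0x9E = 0xD1; E(K, 0xD1) = 0xD7.
C[4]: P[4] ⊕ 0xD7 = 0xB8; E(K, 0xB8) = 0xBE.
C[5]: P[5] ⊕ 0xBE = 0x5F; E(K, 0x5F) = 0x59.
C[6]: P[6] ⊕ 0x59 = 0x4B; E(K, 0x4B) = 0x4D.

C[1] = 0xA5, C[2] = 0x9E, C[3] = 0xD7, C[4] = 0xBE, C[5] = 0x59, C[6] = 0x4D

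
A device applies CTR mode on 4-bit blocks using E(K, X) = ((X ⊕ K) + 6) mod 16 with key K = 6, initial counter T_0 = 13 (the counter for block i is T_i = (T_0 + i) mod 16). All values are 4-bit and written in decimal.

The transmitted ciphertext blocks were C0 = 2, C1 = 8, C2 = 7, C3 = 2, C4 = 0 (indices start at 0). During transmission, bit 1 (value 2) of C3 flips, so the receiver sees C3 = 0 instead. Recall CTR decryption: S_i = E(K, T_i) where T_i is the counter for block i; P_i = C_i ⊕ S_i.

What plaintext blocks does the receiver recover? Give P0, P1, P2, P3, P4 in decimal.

Only C3 changed, to 0. In CTR, a change in C_i flips the same bit in P_i only; the keystream is unaffected. Decrypting the received ciphertext:
P0: T = 13, S = E(K, T) = 1; 2 ⊕ 1 = 3.
P1: T = 14, S = E(K, T) = 14; 8 ⊕ 14 = 6.
P2: T = 15, S = E(K, T) = 15; 7 ⊕ 15 = 8.
P3: T = 0, S = E(K, T) = 12; 0 ⊕ 12 = 12.
P4: T = 1, S = E(K, T) = 13; 0 ⊕ 13 = 13.
Blocks that differ from the original plaintext: P3.

P0 = 3, P1 = 6, P2 = 8, P3 = 12, P4 = 13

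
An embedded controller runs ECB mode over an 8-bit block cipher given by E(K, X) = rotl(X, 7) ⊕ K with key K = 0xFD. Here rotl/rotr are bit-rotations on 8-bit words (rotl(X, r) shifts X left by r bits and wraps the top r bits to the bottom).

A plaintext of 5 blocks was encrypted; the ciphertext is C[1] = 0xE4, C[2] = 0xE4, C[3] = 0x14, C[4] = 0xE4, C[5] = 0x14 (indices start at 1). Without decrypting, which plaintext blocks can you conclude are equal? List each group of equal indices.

P[1] = P[2] = P[4]; P[3] = P[5]

ECB encrypts each block independently with the same key, so equal ciphertext blocks imply equal plaintext blocks.
C[1] = C[2] = C[4] = 0xE4, so P[1] = P[2] = P[4].
C[3] = C[5] = 0x14, so P[3] = P[5].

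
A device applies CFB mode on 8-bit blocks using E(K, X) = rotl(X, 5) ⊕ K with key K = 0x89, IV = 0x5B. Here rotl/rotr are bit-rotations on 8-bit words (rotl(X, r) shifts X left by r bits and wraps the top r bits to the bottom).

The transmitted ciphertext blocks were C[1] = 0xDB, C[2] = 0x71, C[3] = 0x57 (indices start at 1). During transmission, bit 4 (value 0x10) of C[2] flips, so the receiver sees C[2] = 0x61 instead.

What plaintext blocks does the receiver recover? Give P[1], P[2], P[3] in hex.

CFB decryption: P_i = C_i ⊕ E(K, C_{i−1}), with C_{0} = IV.
Only C[2] changed, to 0x61. In CFB, a change in C_i flips the same bit in P_i and garbles P_{i+1}. Decrypting the received ciphertext:
P[1]: E(K, 0x5B) = 0xE2; 0xDB ⊕ 0xE2 = 0x39.
P[2]: E(K, 0xDB) = 0xF2; 0x61 ⊕ 0xF2 = 0x93.
P[3]: E(K, 0x61) = 0xA5; 0x57 ⊕ 0xA5 = 0xF2.
Blocks that differ from the original plaintext: P[2], P[3].

P[1] = 0x39, P[2] = 0x93, P[3] = 0xF2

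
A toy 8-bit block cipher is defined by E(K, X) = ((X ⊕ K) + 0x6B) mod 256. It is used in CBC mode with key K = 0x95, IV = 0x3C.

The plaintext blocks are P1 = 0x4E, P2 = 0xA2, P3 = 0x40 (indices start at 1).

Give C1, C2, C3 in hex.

C1 = 0x52, C2 = 0xD0, C3 = 0x70

CBC encryption: C_i = E(K, P_i ⊕ C_{i−1}), with C_{0} = IV.
C1: P1 ⊕ 0x3C = 0x72; E(K, 0x72) = 0x52.
C2: P2 ⊕ 0x52 = 0xF0; E(K, 0xF0) = 0xD0.
C3: P3 ⊕ 0xD0 = 0x90; E(K, 0x90) = 0x70.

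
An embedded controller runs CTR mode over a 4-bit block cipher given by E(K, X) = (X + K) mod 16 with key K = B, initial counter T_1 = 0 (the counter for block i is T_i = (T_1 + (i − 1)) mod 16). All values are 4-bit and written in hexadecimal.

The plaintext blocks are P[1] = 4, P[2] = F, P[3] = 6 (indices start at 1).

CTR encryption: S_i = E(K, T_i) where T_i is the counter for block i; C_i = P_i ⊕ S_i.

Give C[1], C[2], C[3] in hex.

C[1]: T = 0, S = E(K, T) = B; 4 ⊕ B = F.
C[2]: T = 1, S = E(K, T) = C; F ⊕ C = 3.
C[3]: T = 2, S = E(K, T) = D; 6 ⊕ D = B.

C[1] = F, C[2] = 3, C[3] = B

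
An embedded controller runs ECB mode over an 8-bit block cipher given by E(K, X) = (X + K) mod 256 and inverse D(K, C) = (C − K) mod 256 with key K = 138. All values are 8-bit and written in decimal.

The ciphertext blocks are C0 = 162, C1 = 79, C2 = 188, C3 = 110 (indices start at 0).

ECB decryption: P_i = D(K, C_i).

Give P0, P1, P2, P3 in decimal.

P0 = 24, P1 = 197, P2 = 50, P3 = 228

P0: D(K, 162) = 24.
P1: D(K, 79) = 197.
P2: D(K, 188) = 50.
P3: D(K, 110) = 228.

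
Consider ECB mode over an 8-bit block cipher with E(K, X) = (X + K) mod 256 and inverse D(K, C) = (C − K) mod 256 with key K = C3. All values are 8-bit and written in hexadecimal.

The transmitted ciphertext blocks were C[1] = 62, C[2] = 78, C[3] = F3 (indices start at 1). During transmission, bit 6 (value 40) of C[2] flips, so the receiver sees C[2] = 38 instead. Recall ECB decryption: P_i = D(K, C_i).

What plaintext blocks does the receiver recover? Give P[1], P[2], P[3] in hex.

Only C[2] changed, to 38. In ECB, a change in C_i affects only P_i. Decrypting the received ciphertext:
P[1]: D(K, 62) = 9F.
P[2]: D(K, 38) = 75.
P[3]: D(K, F3) = 30.
Blocks that differ from the original plaintext: P[2].

P[1] = 9F, P[2] = 75, P[3] = 30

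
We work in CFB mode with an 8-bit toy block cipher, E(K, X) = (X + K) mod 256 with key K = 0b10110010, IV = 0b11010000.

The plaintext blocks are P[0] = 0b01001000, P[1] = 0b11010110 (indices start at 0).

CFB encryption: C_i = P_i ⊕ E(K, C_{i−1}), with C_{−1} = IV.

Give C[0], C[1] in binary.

C[0]: E(K, 0b11010000) = 0b10000010; 0b01001000 ⊕ 0b10000010 = 0b11001010.
C[1]: E(K, 0b11001010) = 0b01111100; 0b11010110 ⊕ 0b01111100 = 0b10101010.

C[0] = 0b11001010, C[1] = 0b10101010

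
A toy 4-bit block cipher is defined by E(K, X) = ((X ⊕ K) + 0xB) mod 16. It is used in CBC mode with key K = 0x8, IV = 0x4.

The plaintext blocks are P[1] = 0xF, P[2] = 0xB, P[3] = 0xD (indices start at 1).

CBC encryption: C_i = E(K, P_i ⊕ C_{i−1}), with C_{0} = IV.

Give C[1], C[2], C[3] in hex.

C[1]: P[1] ⊕ 0x4 = 0xB; E(K, 0xB) = 0xE.
C[2]: P[2] ⊕ 0xE = 0x5; E(K, 0x5) = 0x8.
C[3]: P[3] ⊕ 0x8 = 0x5; E(K, 0x5) = 0x8.

C[1] = 0xE, C[2] = 0x8, C[3] = 0x8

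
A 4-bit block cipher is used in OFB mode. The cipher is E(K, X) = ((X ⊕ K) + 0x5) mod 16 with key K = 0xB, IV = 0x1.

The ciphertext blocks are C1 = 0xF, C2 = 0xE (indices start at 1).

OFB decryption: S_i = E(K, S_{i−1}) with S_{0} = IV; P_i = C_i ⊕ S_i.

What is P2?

P1: S = E(K, 0x1) = 0xF; 0xF ⊕ 0xF = 0x0.
P2: S = E(K, 0xF) = 0x9; 0xE ⊕ 0x9 = 0x7.

P2 = 0x7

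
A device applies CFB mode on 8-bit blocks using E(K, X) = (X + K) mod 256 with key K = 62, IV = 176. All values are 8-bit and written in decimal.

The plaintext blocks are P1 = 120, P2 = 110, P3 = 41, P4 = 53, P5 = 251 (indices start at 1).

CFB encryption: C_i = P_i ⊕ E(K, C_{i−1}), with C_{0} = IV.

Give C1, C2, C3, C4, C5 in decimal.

C1: E(K, 176) = 238; 120 ⊕ 238 = 150.
C2: E(K, 150) = 212; 110 ⊕ 212 = 186.
C3: E(K, 186) = 248; 41 ⊕ 248 = 209.
C4: E(K, 209) = 15; 53 ⊕ 15 = 58.
C5: E(K, 58) = 120; 251 ⊕ 120 = 131.

C1 = 150, C2 = 186, C3 = 209, C4 = 58, C5 = 131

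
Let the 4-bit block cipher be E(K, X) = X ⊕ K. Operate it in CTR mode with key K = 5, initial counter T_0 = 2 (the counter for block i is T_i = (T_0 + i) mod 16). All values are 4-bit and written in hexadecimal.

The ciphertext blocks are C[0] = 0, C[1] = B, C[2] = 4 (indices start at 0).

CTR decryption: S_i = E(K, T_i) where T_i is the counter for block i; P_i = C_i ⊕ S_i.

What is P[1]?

P[1] = D

P[1]: T = 3, S = E(K, T) = 6; B ⊕ 6 = D.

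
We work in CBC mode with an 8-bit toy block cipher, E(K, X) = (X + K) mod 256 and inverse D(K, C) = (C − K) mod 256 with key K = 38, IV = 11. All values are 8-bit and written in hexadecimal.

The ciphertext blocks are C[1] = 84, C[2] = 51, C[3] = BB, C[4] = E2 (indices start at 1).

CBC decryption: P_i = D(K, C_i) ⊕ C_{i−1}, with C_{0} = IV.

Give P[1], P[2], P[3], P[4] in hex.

P[1] = 5D, P[2] = 9D, P[3] = D2, P[4] = 11

P[1]: D(K, 84) = 4C; 4C ⊕ 11 = 5D.
P[2]: D(K, 51) = 19; 19 ⊕ 84 = 9D.
P[3]: D(K, BB) = 83; 83 ⊕ 51 = D2.
P[4]: D(K, E2) = AA; AA ⊕ BB = 11.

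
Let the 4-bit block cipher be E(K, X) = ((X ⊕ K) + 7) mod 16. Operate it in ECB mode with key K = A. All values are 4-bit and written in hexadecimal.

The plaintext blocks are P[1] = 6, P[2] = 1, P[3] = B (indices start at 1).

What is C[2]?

ECB encryption: C_i = E(K, P_i).
C[2]: E(K, 1) = 2.

C[2] = 2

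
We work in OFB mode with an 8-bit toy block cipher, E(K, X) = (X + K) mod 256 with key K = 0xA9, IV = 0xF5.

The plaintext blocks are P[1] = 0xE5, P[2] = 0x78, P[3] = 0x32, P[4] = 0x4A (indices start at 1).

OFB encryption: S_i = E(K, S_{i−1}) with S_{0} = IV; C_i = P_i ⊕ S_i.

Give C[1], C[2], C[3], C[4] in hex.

C[1] = 0x7B, C[2] = 0x3F, C[3] = 0xC2, C[4] = 0xD3

C[1]: S = E(K, 0xF5) = 0x9E; 0xE5 ⊕ 0x9E = 0x7B.
C[2]: S = E(K, 0x9E) = 0x47; 0x78 ⊕ 0x47 = 0x3F.
C[3]: S = E(K, 0x47) = 0xF0; 0x32 ⊕ 0xF0 = 0xC2.
C[4]: S = E(K, 0xF0) = 0x99; 0x4A ⊕ 0x99 = 0xD3.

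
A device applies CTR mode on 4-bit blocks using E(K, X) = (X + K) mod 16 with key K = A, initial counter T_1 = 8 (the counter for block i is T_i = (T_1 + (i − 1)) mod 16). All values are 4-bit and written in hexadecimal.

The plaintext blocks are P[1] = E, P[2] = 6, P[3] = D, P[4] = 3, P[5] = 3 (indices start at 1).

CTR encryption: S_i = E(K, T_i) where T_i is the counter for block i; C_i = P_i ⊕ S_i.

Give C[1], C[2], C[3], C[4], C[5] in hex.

C[1] = C, C[2] = 5, C[3] = 9, C[4] = 6, C[5] = 5

C[1]: T = 8, S = E(K, T) = 2; E ⊕ 2 = C.
C[2]: T = 9, S = E(K, T) = 3; 6 ⊕ 3 = 5.
C[3]: T = A, S = E(K, T) = 4; D ⊕ 4 = 9.
C[4]: T = B, S = E(K, T) = 5; 3 ⊕ 5 = 6.
C[5]: T = C, S = E(K, T) = 6; 3 ⊕ 6 = 5.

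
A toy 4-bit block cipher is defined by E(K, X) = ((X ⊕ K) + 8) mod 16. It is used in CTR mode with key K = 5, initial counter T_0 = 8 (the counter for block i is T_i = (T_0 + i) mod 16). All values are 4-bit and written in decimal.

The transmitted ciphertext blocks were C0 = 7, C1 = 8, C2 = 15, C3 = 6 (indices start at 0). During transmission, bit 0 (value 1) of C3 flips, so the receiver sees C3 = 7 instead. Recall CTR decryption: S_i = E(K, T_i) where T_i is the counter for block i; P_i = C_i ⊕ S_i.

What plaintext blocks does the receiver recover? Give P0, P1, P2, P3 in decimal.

P0 = 2, P1 = 12, P2 = 8, P3 = 1

Only C3 changed, to 7. In CTR, a change in C_i flips the same bit in P_i only; the keystream is unaffected. Decrypting the received ciphertext:
P0: T = 8, S = E(K, T) = 5; 7 ⊕ 5 = 2.
P1: T = 9, S = E(K, T) = 4; 8 ⊕ 4 = 12.
P2: T = 10, S = E(K, T) = 7; 15 ⊕ 7 = 8.
P3: T = 11, S = E(K, T) = 6; 7 ⊕ 6 = 1.
Blocks that differ from the original plaintext: P3.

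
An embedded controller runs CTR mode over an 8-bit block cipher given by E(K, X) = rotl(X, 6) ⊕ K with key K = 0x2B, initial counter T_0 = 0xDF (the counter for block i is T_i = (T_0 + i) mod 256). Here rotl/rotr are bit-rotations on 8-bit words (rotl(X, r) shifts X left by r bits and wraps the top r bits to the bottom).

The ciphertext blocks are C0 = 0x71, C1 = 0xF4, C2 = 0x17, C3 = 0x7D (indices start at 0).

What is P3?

P3 = 0xEE

CTR decryption: S_i = E(K, T_i) where T_i is the counter for block i; P_i = C_i ⊕ S_i.
P3: T = 0xE2, S = E(K, T) = 0x93; 0x7D ⊕ 0x93 = 0xEE.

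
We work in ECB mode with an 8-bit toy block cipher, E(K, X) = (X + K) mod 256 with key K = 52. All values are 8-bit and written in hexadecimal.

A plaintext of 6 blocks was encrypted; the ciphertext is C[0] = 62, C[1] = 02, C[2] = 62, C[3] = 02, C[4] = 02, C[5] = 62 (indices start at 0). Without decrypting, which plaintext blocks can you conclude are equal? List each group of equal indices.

ECB encrypts each block independently with the same key, so equal ciphertext blocks imply equal plaintext blocks.
C[0] = C[2] = C[5] = 62, so P[0] = P[2] = P[5].
C[1] = C[3] = C[4] = 02, so P[1] = P[3] = P[4].

P[0] = P[2] = P[5]; P[1] = P[3] = P[4]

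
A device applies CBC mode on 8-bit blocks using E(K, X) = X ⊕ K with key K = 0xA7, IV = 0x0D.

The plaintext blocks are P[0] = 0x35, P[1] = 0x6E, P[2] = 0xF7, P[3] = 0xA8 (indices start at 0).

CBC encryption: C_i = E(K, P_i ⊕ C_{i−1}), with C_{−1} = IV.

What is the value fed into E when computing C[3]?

C[0]: P[0] ⊕ 0x0D = 0x38; E(K, 0x38) = 0x9F.
C[1]: P[1] ⊕ 0x9F = 0xF1; E(K, 0xF1) = 0x56.
C[2]: P[2] ⊕ 0x56 = 0xA1; E(K, 0xA1) = 0x06.
C[3]: P[3] ⊕ 0x06 = 0xAE; E(K, 0xAE) = 0x09.
So the input to E for block [3] is 0xAE.

0xAE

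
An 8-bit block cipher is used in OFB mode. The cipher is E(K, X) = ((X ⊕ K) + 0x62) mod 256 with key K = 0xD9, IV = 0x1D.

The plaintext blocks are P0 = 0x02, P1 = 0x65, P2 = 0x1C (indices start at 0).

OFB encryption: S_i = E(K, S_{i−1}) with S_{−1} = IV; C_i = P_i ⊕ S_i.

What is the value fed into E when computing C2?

C0: S = E(K, 0x1D) = 0x26; 0x02 ⊕ 0x26 = 0x24.
C1: S = E(K, 0x26) = 0x61; 0x65 ⊕ 0x61 = 0x04.
C2: S = E(K, 0x61) = 0x1A; 0x1C ⊕ 0x1A = 0x06.
So the input to E for block 2 is 0x61.

0x61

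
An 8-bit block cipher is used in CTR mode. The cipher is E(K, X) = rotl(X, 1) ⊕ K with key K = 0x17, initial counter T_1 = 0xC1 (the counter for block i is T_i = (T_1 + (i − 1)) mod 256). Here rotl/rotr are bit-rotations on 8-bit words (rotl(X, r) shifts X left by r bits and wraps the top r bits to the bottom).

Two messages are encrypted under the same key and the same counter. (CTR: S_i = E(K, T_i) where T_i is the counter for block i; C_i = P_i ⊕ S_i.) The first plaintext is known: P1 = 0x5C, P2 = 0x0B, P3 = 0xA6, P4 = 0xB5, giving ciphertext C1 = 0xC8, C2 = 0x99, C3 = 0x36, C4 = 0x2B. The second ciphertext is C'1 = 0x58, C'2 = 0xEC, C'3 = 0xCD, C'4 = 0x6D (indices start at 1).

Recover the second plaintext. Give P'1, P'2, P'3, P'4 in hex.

P'1 = 0xCC, P'2 = 0x7E, P'3 = 0x5D, P'4 = 0xF3

In CTR with a reused counter, both messages share the same keystream S_i, so C_i ⊕ C'_i = P_i ⊕ P'_i and thus P'_i = P_i ⊕ C_i ⊕ C'_i.
P'1: 0x5C ⊕ 0xC8 ⊕ 0x58 = 0xCC.
P'2: 0x0B ⊕ 0x99 ⊕ 0xEC = 0x7E.
P'3: 0xA6 ⊕ 0x36 ⊕ 0xCD = 0x5D.
P'4: 0xB5 ⊕ 0x2B ⊕ 0x6D = 0xF3.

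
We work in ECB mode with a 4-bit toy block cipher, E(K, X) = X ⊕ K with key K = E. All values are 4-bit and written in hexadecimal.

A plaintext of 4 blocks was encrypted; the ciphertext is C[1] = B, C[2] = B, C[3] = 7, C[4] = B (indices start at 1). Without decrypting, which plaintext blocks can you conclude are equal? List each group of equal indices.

P[1] = P[2] = P[4]

ECB encrypts each block independently with the same key, so equal ciphertext blocks imply equal plaintext blocks.
C[1] = C[2] = C[4] = B, so P[1] = P[2] = P[4].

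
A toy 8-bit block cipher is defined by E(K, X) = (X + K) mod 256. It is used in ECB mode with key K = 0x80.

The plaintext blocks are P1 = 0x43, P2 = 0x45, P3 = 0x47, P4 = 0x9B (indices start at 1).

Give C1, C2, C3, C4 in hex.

C1 = 0xC3, C2 = 0xC5, C3 = 0xC7, C4 = 0x1B

ECB encryption: C_i = E(K, P_i).
C1: E(K, 0x43) = 0xC3.
C2: E(K, 0x45) = 0xC5.
C3: E(K, 0x47) = 0xC7.
C4: E(K, 0x9B) = 0x1B.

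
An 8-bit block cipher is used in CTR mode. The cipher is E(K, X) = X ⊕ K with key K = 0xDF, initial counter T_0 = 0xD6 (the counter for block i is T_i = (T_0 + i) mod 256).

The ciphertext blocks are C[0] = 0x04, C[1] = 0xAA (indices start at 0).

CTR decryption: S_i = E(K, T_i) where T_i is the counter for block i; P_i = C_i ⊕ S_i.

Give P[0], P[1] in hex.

P[0]: T = 0xD6, S = E(K, T) = 0x09; 0x04 ⊕ 0x09 = 0x0D.
P[1]: T = 0xD7, S = E(K, T) = 0x08; 0xAA ⊕ 0x08 = 0xA2.

P[0] = 0x0D, P[1] = 0xA2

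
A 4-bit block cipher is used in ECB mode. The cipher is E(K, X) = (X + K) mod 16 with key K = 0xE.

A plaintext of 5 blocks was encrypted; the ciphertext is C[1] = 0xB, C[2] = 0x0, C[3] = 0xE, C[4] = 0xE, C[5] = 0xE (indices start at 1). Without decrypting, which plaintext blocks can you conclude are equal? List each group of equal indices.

ECB encrypts each block independently with the same key, so equal ciphertext blocks imply equal plaintext blocks.
C[3] = C[4] = C[5] = 0xE, so P[3] = P[4] = P[5].

P[3] = P[4] = P[5]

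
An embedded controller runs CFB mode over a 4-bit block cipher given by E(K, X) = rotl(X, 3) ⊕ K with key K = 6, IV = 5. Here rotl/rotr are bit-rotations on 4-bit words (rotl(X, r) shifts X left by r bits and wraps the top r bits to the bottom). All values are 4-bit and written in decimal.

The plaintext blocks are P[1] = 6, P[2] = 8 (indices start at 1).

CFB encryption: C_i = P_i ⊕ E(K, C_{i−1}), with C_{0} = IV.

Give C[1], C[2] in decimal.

C[1]: E(K, 5) = 12; 6 ⊕ 12 = 10.
C[2]: E(K, 10) = 3; 8 ⊕ 3 = 11.

C[1] = 10, C[2] = 11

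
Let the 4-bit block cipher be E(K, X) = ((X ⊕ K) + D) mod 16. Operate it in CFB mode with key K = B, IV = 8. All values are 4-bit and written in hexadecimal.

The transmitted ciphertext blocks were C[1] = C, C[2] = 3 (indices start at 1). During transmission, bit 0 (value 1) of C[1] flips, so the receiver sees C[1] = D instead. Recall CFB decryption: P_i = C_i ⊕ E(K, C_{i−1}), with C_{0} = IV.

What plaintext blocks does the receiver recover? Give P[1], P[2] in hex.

P[1] = D, P[2] = 0

Only C[1] changed, to D. In CFB, a change in C_i flips the same bit in P_i and garbles P_{i+1}. Decrypting the received ciphertext:
P[1]: E(K, 8) = 0; D ⊕ 0 = D.
P[2]: E(K, D) = 3; 3 ⊕ 3 = 0.
Blocks that differ from the original plaintext: P[1], P[2].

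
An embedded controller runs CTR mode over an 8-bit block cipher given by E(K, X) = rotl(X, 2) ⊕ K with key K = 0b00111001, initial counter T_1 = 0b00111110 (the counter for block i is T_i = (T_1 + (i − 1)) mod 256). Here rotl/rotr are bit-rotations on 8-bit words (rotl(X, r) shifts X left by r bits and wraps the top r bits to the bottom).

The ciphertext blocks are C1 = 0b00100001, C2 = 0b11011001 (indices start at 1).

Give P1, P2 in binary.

CTR decryption: S_i = E(K, T_i) where T_i is the counter for block i; P_i = C_i ⊕ S_i.
P1: T = 0b00111110, S = E(K, T) = 0b11000001; 0b00100001 ⊕ 0b11000001 = 0b11100000.
P2: T = 0b00111111, S = E(K, T) = 0b11000101; 0b11011001 ⊕ 0b11000101 = 0b00011100.

P1 = 0b11100000, P2 = 0b00011100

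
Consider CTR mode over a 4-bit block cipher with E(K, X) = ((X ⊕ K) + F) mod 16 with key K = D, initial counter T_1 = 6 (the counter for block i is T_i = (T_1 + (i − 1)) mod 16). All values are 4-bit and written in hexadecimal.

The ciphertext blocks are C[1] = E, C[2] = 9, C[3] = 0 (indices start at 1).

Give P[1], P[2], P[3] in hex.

P[1] = 4, P[2] = 0, P[3] = 4

CTR decryption: S_i = E(K, T_i) where T_i is the counter for block i; P_i = C_i ⊕ S_i.
P[1]: T = 6, S = E(K, T) = A; E ⊕ A = 4.
P[2]: T = 7, S = E(K, T) = 9; 9 ⊕ 9 = 0.
P[3]: T = 8, S = E(K, T) = 4; 0 ⊕ 4 = 4.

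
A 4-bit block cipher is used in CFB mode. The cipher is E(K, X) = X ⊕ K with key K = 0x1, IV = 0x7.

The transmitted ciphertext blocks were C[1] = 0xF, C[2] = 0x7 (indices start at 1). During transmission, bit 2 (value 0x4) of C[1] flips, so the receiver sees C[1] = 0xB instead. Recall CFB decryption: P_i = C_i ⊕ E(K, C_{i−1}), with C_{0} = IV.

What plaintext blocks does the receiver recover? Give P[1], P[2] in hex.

Only C[1] changed, to 0xB. In CFB, a change in C_i flips the same bit in P_i and garbles P_{i+1}. Decrypting the received ciphertext:
P[1]: E(K, 0x7) = 0x6; 0xB ⊕ 0x6 = 0xD.
P[2]: E(K, 0xB) = 0xA; 0x7 ⊕ 0xA = 0xD.
Blocks that differ from the original plaintext: P[1], P[2].

P[1] = 0xD, P[2] = 0xD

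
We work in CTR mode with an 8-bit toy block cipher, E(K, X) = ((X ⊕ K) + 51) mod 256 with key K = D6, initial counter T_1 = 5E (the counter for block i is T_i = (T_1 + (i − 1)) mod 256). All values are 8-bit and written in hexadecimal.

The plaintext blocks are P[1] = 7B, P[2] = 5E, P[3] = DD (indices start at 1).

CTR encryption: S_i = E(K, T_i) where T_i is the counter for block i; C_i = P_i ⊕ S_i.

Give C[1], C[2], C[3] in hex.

C[1] = A2, C[2] = 84, C[3] = DA

C[1]: T = 5E, S = E(K, T) = D9; 7B ⊕ D9 = A2.
C[2]: T = 5F, S = E(K, T) = DA; 5E ⊕ DA = 84.
C[3]: T = 60, S = E(K, T) = 07; DD ⊕ 07 = DA.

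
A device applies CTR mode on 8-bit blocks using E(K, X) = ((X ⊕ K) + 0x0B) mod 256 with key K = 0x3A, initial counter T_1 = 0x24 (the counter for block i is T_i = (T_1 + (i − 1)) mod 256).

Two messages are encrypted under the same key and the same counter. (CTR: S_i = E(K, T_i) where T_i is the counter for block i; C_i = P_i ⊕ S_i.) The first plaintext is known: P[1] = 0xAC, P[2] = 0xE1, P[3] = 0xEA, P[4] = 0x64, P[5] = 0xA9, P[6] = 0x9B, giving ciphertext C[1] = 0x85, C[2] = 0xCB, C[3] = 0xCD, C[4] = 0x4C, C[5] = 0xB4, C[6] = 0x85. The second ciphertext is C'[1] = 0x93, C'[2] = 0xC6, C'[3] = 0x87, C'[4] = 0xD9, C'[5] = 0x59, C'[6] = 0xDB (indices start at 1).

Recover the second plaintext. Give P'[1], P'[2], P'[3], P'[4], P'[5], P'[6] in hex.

P'[1] = 0xBA, P'[2] = 0xEC, P'[3] = 0xA0, P'[4] = 0xF1, P'[5] = 0x44, P'[6] = 0xC5

In CTR with a reused counter, both messages share the same keystream S_i, so C_i ⊕ C'_i = P_i ⊕ P'_i and thus P'_i = P_i ⊕ C_i ⊕ C'_i.
P'[1]: 0xAC ⊕ 0x85 ⊕ 0x93 = 0xBA.
P'[2]: 0xE1 ⊕ 0xCB ⊕ 0xC6 = 0xEC.
P'[3]: 0xEA ⊕ 0xCD ⊕ 0x87 = 0xA0.
P'[4]: 0x64 ⊕ 0x4C ⊕ 0xD9 = 0xF1.
P'[5]: 0xA9 ⊕ 0xB4 ⊕ 0x59 = 0x44.
P'[6]: 0x9B ⊕ 0x85 ⊕ 0xDB = 0xC5.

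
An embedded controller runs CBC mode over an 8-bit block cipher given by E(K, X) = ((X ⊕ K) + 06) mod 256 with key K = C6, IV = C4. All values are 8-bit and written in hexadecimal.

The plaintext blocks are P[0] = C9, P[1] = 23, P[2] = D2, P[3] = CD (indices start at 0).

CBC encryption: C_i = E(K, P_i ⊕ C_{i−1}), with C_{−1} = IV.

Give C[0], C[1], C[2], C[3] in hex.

C[0]: P[0] ⊕ C4 = 0D; E(K, 0D) = D1.
C[1]: P[1] ⊕ D1 = F2; E(K, F2) = 3A.
C[2]: P[2] ⊕ 3A = E8; E(K, E8) = 34.
C[3]: P[3] ⊕ 34 = F9; E(K, F9) = 45.

C[0] = D1, C[1] = 3A, C[2] = 34, C[3] = 45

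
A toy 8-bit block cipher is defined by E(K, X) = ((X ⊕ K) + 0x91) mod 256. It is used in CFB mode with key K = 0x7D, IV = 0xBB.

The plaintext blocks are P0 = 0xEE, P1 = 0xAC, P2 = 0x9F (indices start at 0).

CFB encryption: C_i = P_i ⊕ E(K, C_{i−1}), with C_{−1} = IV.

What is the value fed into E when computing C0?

C0: E(K, 0xBB) = 0x57; 0xEE ⊕ 0x57 = 0xB9.
So the input to E for block 0 is 0xBB.

0xBB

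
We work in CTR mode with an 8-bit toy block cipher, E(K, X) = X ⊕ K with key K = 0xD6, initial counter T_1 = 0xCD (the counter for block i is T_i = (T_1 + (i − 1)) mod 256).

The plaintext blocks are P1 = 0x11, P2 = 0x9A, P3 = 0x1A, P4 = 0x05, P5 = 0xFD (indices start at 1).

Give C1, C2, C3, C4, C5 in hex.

CTR encryption: S_i = E(K, T_i) where T_i is the counter for block i; C_i = P_i ⊕ S_i.
C1: T = 0xCD, S = E(K, T) = 0x1B; 0x11 ⊕ 0x1B = 0x0A.
C2: T = 0xCE, S = E(K, T) = 0x18; 0x9A ⊕ 0x18 = 0x82.
C3: T = 0xCF, S = E(K, T) = 0x19; 0x1A ⊕ 0x19 = 0x03.
C4: T = 0xD0, S = E(K, T) = 0x06; 0x05 ⊕ 0x06 = 0x03.
C5: T = 0xD1, S = E(K, T) = 0x07; 0xFD ⊕ 0x07 = 0xFA.

C1 = 0x0A, C2 = 0x82, C3 = 0x03, C4 = 0x03, C5 = 0xFA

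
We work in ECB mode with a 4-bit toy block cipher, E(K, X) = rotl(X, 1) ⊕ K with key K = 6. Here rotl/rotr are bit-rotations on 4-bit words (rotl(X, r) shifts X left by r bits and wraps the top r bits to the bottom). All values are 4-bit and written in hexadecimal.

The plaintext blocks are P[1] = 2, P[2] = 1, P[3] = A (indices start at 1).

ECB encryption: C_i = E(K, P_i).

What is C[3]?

C[3] = 3

C[3]: E(K, A) = 3.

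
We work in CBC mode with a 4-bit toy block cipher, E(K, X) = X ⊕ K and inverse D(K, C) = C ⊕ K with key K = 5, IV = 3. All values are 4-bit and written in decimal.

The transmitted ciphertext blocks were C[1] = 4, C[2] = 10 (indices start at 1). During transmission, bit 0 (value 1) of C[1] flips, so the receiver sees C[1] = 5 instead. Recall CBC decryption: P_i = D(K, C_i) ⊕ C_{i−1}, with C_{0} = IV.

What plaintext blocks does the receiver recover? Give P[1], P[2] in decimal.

Only C[1] changed, to 5. In CBC, a change in C_i garbles P_i and flips the same bit in P_{i+1}. Decrypting the received ciphertext:
P[1]: D(K, 5) = 0; 0 ⊕ 3 = 3.
P[2]: D(K, 10) = 15; 15 ⊕ 5 = 10.
Blocks that differ from the original plaintext: P[1], P[2].

P[1] = 3, P[2] = 10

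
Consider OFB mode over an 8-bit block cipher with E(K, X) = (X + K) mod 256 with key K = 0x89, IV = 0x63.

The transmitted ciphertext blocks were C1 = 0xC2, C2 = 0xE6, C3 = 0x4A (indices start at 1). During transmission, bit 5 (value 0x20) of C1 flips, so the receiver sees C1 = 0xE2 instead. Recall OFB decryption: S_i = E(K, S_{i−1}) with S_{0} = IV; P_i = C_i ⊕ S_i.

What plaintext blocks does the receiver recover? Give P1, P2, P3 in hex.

Only C1 changed, to 0xE2. In OFB, a change in C_i flips the same bit in P_i only; the keystream is unaffected. Decrypting the received ciphertext:
P1: S = E(K, 0x63) = 0xEC; 0xE2 ⊕ 0xEC = 0x0E.
P2: S = E(K, 0xEC) = 0x75; 0xE6 ⊕ 0x75 = 0x93.
P3: S = E(K, 0x75) = 0xFE; 0x4A ⊕ 0xFE = 0xB4.
Blocks that differ from the original plaintext: P1.

P1 = 0x0E, P2 = 0x93, P3 = 0xB4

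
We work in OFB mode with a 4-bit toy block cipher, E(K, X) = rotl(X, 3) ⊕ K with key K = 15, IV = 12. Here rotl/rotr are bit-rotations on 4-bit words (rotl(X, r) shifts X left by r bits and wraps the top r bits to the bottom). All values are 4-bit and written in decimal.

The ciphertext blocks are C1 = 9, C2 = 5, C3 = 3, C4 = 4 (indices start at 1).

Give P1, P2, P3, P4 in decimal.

OFB decryption: S_i = E(K, S_{i−1}) with S_{0} = IV; P_i = C_i ⊕ S_i.
P1: S = E(K, 12) = 9; 9 ⊕ 9 = 0.
P2: S = E(K, 9) = 3; 5 ⊕ 3 = 6.
P3: S = E(K, 3) = 6; 3 ⊕ 6 = 5.
P4: S = E(K, 6) = 12; 4 ⊕ 12 = 8.

P1 = 0, P2 = 6, P3 = 5, P4 = 8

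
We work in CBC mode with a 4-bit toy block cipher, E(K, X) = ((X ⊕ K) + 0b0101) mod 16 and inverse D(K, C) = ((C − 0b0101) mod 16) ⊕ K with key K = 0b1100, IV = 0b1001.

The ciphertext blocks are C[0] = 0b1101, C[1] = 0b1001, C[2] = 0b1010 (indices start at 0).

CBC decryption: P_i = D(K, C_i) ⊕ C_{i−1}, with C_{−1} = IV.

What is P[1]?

P[1]: D(K, 0b1001) = 0b1000; 0b1000 ⊕ 0b1101 = 0b0101.

P[1] = 0b0101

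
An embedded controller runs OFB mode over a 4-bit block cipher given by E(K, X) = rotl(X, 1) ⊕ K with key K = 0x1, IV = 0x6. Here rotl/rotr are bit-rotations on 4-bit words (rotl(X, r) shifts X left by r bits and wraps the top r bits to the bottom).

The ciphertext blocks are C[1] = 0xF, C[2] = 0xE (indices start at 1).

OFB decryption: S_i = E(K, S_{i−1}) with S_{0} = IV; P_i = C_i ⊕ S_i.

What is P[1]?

P[1]: S = E(K, 0x6) = 0xD; 0xF ⊕ 0xD = 0x2.

P[1] = 0x2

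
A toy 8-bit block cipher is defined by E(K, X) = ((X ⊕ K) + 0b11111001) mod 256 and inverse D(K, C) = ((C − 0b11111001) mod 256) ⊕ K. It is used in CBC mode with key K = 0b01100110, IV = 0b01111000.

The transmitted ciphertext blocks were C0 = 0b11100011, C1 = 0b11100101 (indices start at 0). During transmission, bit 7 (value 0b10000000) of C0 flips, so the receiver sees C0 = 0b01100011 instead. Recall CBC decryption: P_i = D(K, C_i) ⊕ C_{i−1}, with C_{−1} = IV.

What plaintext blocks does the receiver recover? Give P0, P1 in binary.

P0 = 0b01110100, P1 = 0b11101001

Only C0 changed, to 0b01100011. In CBC, a change in C_i garbles P_i and flips the same bit in P_{i+1}. Decrypting the received ciphertext:
P0: D(K, 0b01100011) = 0b00001100; 0b00001100 ⊕ 0b01111000 = 0b01110100.
P1: D(K, 0b11100101) = 0b10001010; 0b10001010 ⊕ 0b01100011 = 0b11101001.
Blocks that differ from the original plaintext: P0, P1.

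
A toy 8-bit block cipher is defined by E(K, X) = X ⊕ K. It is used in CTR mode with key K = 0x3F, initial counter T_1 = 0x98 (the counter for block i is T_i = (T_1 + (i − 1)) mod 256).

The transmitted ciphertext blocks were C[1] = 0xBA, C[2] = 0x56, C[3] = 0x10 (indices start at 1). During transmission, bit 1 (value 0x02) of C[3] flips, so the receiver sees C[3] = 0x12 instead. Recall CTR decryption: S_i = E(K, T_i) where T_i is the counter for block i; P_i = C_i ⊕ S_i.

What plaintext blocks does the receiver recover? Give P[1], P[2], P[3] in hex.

P[1] = 0x1D, P[2] = 0xF0, P[3] = 0xB7

Only C[3] changed, to 0x12. In CTR, a change in C_i flips the same bit in P_i only; the keystream is unaffected. Decrypting the received ciphertext:
P[1]: T = 0x98, S = E(K, T) = 0xA7; 0xBA ⊕ 0xA7 = 0x1D.
P[2]: T = 0x99, S = E(K, T) = 0xA6; 0x56 ⊕ 0xA6 = 0xF0.
P[3]: T = 0x9A, S = E(K, T) = 0xA5; 0x12 ⊕ 0xA5 = 0xB7.
Blocks that differ from the original plaintext: P[3].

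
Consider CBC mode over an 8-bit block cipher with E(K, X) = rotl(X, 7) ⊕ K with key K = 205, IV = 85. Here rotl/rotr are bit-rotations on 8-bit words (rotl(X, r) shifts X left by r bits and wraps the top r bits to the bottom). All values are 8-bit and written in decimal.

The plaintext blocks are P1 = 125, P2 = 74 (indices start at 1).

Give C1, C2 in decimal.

CBC encryption: C_i = E(K, P_i ⊕ C_{i−1}), with C_{0} = IV.
C1: P1 ⊕ 85 = 40; E(K, 40) = 217.
C2: P2 ⊕ 217 = 147; E(K, 147) = 4.

C1 = 217, C2 = 4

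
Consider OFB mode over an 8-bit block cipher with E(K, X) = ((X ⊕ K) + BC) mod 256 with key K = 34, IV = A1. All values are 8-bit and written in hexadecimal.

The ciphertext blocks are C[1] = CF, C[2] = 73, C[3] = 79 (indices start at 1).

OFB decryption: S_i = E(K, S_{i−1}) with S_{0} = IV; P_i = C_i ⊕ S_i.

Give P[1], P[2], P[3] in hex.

P[1] = 9E, P[2] = 52, P[3] = A8

P[1]: S = E(K, A1) = 51; CF ⊕ 51 = 9E.
P[2]: S = E(K, 51) = 21; 73 ⊕ 21 = 52.
P[3]: S = E(K, 21) = D1; 79 ⊕ D1 = A8.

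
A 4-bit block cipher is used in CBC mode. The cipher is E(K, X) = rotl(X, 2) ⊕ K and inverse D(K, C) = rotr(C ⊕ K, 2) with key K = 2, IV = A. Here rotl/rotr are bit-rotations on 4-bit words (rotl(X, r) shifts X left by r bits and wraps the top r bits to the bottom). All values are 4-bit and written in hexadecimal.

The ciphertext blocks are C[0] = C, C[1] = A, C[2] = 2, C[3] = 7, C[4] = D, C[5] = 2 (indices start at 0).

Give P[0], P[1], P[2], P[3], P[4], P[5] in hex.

CBC decryption: P_i = D(K, C_i) ⊕ C_{i−1}, with C_{−1} = IV.
P[0]: D(K, C) = B; B ⊕ A = 1.
P[1]: D(K, A) = 2; 2 ⊕ C = E.
P[2]: D(K, 2) = 0; 0 ⊕ A = A.
P[3]: D(K, 7) = 5; 5 ⊕ 2 = 7.
P[4]: D(K, D) = F; F ⊕ 7 = 8.
P[5]: D(K, 2) = 0; 0 ⊕ D = D.

P[0] = 1, P[1] = E, P[2] = A, P[3] = 7, P[4] = 8, P[5] = D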